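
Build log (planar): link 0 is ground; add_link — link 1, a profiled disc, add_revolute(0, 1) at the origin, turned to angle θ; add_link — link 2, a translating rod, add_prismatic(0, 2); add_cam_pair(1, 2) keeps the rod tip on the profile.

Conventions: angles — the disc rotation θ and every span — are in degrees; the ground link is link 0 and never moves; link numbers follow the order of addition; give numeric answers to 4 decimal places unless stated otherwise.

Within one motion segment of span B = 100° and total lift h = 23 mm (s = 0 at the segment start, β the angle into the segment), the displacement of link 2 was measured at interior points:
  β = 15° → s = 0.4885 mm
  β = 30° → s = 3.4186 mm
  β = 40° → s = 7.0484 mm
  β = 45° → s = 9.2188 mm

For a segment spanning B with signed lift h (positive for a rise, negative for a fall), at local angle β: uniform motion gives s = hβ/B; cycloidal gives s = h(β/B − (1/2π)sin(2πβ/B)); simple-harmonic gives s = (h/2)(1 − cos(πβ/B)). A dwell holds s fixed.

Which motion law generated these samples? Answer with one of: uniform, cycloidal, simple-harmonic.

candidates at β/B = r: uniform s = h·r (linear in β); cycloidal s = h·(r − sin(2πr)/(2π)); simple-harmonic s = (h/2)(1 − cos(πr))
β=15°: printed 0.4885 | uniform 3.4500, cycloidal 0.4885, simple-harmonic 1.2534
β=30°: printed 3.4186 | uniform 6.9000, cycloidal 3.4186, simple-harmonic 4.7405
β=40°: printed 7.0484 | uniform 9.2000, cycloidal 7.0484, simple-harmonic 7.9463
β=45°: printed 9.2188 | uniform 10.3500, cycloidal 9.2188, simple-harmonic 9.7010
only one law matches every sample → cycloidal

cycloidal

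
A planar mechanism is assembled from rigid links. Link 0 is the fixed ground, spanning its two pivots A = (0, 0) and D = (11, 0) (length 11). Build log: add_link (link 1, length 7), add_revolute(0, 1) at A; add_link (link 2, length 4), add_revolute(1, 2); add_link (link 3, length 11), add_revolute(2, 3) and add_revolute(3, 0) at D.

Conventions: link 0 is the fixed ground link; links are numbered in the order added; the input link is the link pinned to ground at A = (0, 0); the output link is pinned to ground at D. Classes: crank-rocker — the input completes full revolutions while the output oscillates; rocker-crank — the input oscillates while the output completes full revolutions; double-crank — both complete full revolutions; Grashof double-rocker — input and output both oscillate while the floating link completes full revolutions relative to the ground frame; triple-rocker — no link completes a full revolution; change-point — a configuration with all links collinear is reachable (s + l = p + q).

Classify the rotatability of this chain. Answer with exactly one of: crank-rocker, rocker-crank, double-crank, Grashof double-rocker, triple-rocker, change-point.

lengths: ground=11, input=7, coupler=4, output=11
sorted: s=4 (shortest), l=11 (longest), p+q=18
s + l = 15 vs p + q = 18
s + l < p + q (Grashof) with shortest = coupler link → Grashof double-rocker

Grashof double-rocker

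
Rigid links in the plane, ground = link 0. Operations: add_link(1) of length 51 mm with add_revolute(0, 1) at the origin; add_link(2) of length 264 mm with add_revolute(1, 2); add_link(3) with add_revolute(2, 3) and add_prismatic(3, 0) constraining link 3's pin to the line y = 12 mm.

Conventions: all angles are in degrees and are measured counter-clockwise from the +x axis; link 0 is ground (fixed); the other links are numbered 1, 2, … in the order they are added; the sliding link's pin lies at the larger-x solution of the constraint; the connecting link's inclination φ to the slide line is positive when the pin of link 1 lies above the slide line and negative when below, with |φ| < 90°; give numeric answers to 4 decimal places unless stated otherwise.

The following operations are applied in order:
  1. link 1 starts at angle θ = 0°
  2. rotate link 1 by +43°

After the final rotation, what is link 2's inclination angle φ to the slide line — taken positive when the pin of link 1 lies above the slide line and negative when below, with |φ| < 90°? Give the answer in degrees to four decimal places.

geometry: r = 51 mm, L = 264 mm, e = 12 mm; θ starts at 0°
rotate link 1 by +43°: θ ← 0° +43° = 43°
h = r sin θ − e = 34.781916 − 12 = 22.781916
sin φ = h / L = 22.781916 / 264 = 0.08629514
φ = arcsin(0.08629514) = 4.950504°

4.9505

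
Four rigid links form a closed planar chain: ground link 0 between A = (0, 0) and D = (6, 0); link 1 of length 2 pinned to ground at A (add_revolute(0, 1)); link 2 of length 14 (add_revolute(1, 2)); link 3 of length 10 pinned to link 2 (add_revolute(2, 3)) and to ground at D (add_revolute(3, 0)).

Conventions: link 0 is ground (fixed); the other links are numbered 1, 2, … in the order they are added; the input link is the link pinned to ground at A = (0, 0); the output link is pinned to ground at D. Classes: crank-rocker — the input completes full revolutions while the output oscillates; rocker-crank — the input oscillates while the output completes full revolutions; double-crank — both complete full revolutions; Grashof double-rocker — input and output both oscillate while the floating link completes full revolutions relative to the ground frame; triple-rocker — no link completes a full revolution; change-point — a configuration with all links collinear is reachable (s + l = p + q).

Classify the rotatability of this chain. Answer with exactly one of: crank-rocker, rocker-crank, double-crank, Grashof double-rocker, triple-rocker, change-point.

lengths: ground=6, input=2, coupler=14, output=10
sorted: s=2 (shortest), l=14 (longest), p+q=16
s + l = 16 vs p + q = 16
s + l = p + q → change-point (collinear configuration reachable)

change-point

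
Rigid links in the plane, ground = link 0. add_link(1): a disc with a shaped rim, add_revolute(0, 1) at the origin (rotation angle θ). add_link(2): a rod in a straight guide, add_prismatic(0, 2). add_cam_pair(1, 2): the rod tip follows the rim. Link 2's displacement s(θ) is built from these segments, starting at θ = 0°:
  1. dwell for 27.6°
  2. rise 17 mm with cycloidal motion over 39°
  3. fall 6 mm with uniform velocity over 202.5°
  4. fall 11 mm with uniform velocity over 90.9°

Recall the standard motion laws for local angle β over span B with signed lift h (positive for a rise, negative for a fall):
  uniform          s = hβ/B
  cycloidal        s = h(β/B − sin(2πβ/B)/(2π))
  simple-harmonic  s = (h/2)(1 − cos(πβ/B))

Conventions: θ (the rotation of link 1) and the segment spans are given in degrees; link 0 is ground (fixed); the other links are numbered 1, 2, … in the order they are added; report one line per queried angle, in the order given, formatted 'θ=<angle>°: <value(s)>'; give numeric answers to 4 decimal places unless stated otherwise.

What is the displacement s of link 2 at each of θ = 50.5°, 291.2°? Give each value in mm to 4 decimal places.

segment 1 (0° to 27.6°, dwell): s unchanged at 0.0000
θ = 50.5° falls in segment 2 (27.6° to 66.6°, cycloidal, h = 17): β = 50.5 − 27.6 = 22.9°, B = 39°; Δs = 17·(0.5872 − sin(2π·0.5872)/(2π)) = 11.3911; s = 0.0000 + 11.3911 = 11.3911
segment 2 (27.6° to 66.6°, cycloidal, h = 17) is passed completely: s = 0.0000 + (17) = 17.0000
segment 3 (66.6° to 269.1°, uniform, h = -6) is passed completely: s = 17.0000 + (-6) = 11.0000
θ = 291.2° falls in segment 4 (269.1° to 360°, uniform, h = -11): β = 291.2 − 269.1 = 22.1°, B = 90.9°; Δs = -11·22.1/90.9 = -2.6744; s = 11.0000 − 2.6744 = 8.3256

θ=50.5°: 11.3911
θ=291.2°: 8.3256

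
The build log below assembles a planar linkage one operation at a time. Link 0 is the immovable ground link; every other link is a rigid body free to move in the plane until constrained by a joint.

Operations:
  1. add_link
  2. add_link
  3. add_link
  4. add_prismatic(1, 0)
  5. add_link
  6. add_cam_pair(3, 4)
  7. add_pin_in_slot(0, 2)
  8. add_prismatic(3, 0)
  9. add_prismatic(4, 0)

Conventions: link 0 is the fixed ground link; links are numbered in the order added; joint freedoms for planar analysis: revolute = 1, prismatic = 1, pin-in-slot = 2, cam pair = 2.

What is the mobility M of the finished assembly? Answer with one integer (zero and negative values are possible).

L=1 J1=0 J2=0
add link → L=2 J1=0 J2=0
add link → L=3 J1=0 J2=0
add link → L=4 J1=0 J2=0
P@1,0 dof=1 J1 → L=4 J1=1 J2=0
add link → L=5 J1=1 J2=0
C@3,4 dof=2 J2 → L=5 J1=1 J2=1
PS@0,2 dof=2 J2 → L=5 J1=1 J2=2
P@3,0 dof=1 J1 → L=5 J1=2 J2=2
P@4,0 dof=1 J1 → L=5 J1=3 J2=2
M=3(L−1)−2J1−J2=3·4−2·3−2=4

M = 4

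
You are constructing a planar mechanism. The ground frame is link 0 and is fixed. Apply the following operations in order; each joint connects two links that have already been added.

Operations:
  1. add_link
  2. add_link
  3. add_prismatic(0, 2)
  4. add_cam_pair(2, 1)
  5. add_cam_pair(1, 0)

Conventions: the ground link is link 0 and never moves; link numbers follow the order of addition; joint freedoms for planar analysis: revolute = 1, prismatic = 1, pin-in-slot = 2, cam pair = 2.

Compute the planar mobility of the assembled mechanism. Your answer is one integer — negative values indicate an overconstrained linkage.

L=1 J1=0 J2=0
add link → L=2 J1=0 J2=0
add link → L=3 J1=0 J2=0
P@0,2 dof=1 J1 → L=3 J1=1 J2=0
C@2,1 dof=2 J2 → L=3 J1=1 J2=1
C@1,0 dof=2 J2 → L=3 J1=1 J2=2
M=3(L−1)−2J1−J2=3·2−2·1−2=2

M = 2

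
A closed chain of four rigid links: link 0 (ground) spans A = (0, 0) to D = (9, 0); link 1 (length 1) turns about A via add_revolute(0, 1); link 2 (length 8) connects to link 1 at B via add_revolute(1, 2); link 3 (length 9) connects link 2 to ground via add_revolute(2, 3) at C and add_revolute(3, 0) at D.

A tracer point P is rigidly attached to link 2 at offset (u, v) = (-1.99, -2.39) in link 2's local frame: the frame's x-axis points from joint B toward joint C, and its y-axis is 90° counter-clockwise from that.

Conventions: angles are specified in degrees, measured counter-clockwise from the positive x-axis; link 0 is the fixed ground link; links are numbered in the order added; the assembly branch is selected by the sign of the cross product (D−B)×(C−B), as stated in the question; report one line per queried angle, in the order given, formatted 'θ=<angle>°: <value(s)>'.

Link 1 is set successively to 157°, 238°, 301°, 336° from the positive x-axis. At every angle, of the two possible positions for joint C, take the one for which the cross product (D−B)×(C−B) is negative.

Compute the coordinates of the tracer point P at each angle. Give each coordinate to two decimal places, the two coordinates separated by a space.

A=(0,0), D=(9.00,0)
θ=157°: B = A + 1.00·(cos157°, sin157°) = (-0.9205, 0.3907)
θ=157°: |BD| = 9.9282
θ=157°: circle(B,8.00) ∩ circle(D,9.00): a=4.1080, h=6.8647
θ=157°:   candidates: C₊=(3.4544,7.0885) cross=68.155; C₋=(2.9141,-6.6304) cross=-68.155
θ=157°:   branch - wants cross < 0 → take C=(2.9141,-6.6304) (cross=-68.155)
θ=157°: ex = (C−B)/|BC| = (0.4793,-0.8776); ey = (0.8776,0.4793)
θ=157°: P = B + -1.99·ex + -2.39·ey = (-3.9719,0.9916)
θ=238°: B = A + 1.00·(cos238°, sin238°) = (-0.5299, -0.8480)
θ=238°: |BD| = 9.5676
θ=238°: circle(B,8.00) ∩ circle(D,9.00): a=3.8954, h=6.9876
θ=238°:   candidates: C₊=(2.7308,6.4573) cross=66.854; C₋=(3.9695,-7.4628) cross=-66.854
θ=238°:   branch - wants cross < 0 → take C=(3.9695,-7.4628) (cross=-66.854)
θ=238°: ex = (C−B)/|BC| = (0.5624,-0.8268); ey = (0.8268,0.5624)
θ=238°: P = B + -1.99·ex + -2.39·ey = (-3.6253,-0.5468)
θ=301°: B = A + 1.00·(cos301°, sin301°) = (0.5150, -0.8572)
θ=301°: |BD| = 8.5281
θ=301°: circle(B,8.00) ∩ circle(D,9.00): a=3.2674, h=7.3023
θ=301°:   candidates: C₊=(3.0319,6.7366) cross=62.275; C₋=(4.4998,-7.7941) cross=-62.275
θ=301°:   branch - wants cross < 0 → take C=(4.4998,-7.7941) (cross=-62.275)
θ=301°: ex = (C−B)/|BC| = (0.4981,-0.8671); ey = (0.8671,0.4981)
θ=301°: P = B + -1.99·ex + -2.39·ey = (-2.5486,-0.3221)
θ=336°: B = A + 1.00·(cos336°, sin336°) = (0.9135, -0.4067)
θ=336°: |BD| = 8.0967
θ=336°: circle(B,8.00) ∩ circle(D,9.00): a=2.9985, h=7.4168
θ=336°:   candidates: C₊=(3.5357,7.1513) cross=60.051; C₋=(4.2809,-7.6635) cross=-60.051
θ=336°:   branch - wants cross < 0 → take C=(4.2809,-7.6635) (cross=-60.051)
θ=336°: ex = (C−B)/|BC| = (0.4209,-0.9071); ey = (0.9071,0.4209)
θ=336°: P = B + -1.99·ex + -2.39·ey = (-2.0920,0.3924)

θ=157°: -3.97 0.99
θ=238°: -3.63 -0.55
θ=301°: -2.55 -0.32
θ=336°: -2.09 0.39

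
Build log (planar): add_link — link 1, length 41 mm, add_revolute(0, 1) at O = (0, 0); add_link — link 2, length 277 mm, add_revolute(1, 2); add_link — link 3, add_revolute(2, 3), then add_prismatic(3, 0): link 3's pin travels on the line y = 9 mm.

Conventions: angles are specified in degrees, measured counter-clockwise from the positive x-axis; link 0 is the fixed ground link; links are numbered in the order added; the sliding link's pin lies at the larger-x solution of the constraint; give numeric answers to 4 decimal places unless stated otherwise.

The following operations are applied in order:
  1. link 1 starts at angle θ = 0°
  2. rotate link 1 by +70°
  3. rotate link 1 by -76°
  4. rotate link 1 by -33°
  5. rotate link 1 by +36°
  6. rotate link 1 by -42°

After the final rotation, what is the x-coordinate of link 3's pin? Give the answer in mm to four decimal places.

geometry: r = 41 mm, L = 277 mm, e = 9 mm; θ starts at 0°
rotate link 1 by +70°: θ ← 0° +70° = 70°
rotate link 1 by -76°: θ ← 70° -76° = -6°
rotate link 1 by -33°: θ ← -6° -33° = -39°
rotate link 1 by +36°: θ ← -39° +36° = -3°
rotate link 1 by -42°: θ ← -3° -42° = -45°
crank pin P = (r cos θ, r sin θ) = (28.991378, -28.991378)
h = r sin θ − e = -28.991378 − 9 = -37.991378
x = r cos θ + √(L² − h²) = 28.991378 + 274.382316 = 303.373694

303.3737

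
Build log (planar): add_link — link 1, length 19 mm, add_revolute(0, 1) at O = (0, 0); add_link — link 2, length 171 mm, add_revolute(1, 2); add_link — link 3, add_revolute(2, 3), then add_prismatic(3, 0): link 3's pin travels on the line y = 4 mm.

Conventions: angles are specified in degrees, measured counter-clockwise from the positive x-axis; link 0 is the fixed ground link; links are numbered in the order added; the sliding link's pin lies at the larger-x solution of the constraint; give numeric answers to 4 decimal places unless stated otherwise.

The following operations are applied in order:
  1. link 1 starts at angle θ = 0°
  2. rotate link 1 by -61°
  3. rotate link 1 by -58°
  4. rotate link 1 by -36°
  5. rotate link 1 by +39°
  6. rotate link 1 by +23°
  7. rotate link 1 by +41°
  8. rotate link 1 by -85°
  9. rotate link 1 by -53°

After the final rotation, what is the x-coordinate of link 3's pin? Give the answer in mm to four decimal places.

geometry: r = 19 mm, L = 171 mm, e = 4 mm; θ starts at 0°
rotate link 1 by -61°: θ ← 0° -61° = -61°
rotate link 1 by -58°: θ ← -61° -58° = -119°
rotate link 1 by -36°: θ ← -119° -36° = -155°
rotate link 1 by +39°: θ ← -155° +39° = -116°
rotate link 1 by +23°: θ ← -116° +23° = -93°
rotate link 1 by +41°: θ ← -93° +41° = -52°
rotate link 1 by -85°: θ ← -52° -85° = -137°
rotate link 1 by -53°: θ ← -137° -53° = -190°
crank pin P = (r cos θ, r sin θ) = (-18.711347, 3.299315)
h = r sin θ − e = 3.299315 − 4 = -0.700685
x = r cos θ + √(L² − h²) = -18.711347 + 170.998564 = 152.287217

152.2872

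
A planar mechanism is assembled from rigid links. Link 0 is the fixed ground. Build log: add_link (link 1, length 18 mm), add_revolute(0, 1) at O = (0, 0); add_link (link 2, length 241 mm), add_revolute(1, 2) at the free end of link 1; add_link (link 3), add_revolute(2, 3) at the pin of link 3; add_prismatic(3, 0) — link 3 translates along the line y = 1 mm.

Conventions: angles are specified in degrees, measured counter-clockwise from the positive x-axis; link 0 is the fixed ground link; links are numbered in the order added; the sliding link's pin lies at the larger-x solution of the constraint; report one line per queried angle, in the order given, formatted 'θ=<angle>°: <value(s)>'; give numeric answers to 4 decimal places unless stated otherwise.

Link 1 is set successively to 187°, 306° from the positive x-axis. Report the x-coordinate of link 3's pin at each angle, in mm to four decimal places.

geometry: r = 18 mm, L = 241 mm, e = 1 mm
θ=187°: crank pin P = (r cos θ, r sin θ) = (-17.865831, -2.193648)
θ=187°: h = r sin θ − e = -2.193648 − 1 = -3.193648
θ=187°: x = r cos θ + √(L² − h²) = -17.865831 + 240.978839 = 223.113008
θ=306°: crank pin P = (r cos θ, r sin θ) = (10.580135, -14.562306)
θ=306°: h = r sin θ − e = -14.562306 − 1 = -15.562306
θ=306°: x = r cos θ + √(L² − h²) = 10.580135 + 240.497016 = 251.077150

θ=187°: 223.1130
θ=306°: 251.0772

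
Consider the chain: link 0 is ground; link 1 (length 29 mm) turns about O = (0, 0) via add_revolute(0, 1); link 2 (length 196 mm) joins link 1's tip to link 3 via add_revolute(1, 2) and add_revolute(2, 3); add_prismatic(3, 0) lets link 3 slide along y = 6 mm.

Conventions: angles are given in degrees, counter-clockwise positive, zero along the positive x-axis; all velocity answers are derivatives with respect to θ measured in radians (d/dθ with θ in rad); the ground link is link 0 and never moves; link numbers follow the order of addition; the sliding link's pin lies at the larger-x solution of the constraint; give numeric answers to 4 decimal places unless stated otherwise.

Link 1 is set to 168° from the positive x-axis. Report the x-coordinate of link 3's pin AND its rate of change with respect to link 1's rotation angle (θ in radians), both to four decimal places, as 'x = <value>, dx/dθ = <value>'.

geometry: r = 29 mm, L = 196 mm, e = 6 mm
crank pin P = (r cos θ, r sin θ) = (-28.366280, 6.029439)
h = r sin θ − e = 6.029439 − 6 = 0.029439
x = r cos θ + √(L² − h²) = -28.366280 + 195.999998 = 167.633717
dx/dθ = −r sin θ − h·r cos θ/√(L² − h²) (θ in radians; h = 0.029439) = -6.025178

x = 167.6337, dx/dθ = -6.0252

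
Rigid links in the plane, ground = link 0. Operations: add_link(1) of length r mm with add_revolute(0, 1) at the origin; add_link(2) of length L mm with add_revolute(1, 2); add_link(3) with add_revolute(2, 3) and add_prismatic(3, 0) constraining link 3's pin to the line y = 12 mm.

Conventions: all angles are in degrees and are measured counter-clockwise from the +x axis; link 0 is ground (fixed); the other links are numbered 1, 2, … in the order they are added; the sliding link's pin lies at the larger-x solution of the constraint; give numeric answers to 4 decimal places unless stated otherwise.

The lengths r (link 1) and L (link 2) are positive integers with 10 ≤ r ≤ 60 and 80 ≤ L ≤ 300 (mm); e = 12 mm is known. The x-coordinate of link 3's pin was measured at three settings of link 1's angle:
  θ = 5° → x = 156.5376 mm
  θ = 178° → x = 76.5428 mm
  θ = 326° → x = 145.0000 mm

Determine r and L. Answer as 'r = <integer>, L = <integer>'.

constraint per measurement: (x − r cos θ)² + (r sin θ − e)² = L²
subtracting the θ₁ and θ₂ equations cancels the r² and L² terms:
r = (x₁² − x₂²) / (2[(x₁cos θ₁ + e sin θ₁) − (x₂cos θ₂ + e sin θ₂)]) = 40.0000 → r = 40
L² = (x₁ − r cos θ₁)² + (r sin θ₁ − e)² = 13688.9965 → L = 117.0000 → L = 117
check at θ₃=326°: x = 145.0000 (printed 145.0000) ✓

r = 40, L = 117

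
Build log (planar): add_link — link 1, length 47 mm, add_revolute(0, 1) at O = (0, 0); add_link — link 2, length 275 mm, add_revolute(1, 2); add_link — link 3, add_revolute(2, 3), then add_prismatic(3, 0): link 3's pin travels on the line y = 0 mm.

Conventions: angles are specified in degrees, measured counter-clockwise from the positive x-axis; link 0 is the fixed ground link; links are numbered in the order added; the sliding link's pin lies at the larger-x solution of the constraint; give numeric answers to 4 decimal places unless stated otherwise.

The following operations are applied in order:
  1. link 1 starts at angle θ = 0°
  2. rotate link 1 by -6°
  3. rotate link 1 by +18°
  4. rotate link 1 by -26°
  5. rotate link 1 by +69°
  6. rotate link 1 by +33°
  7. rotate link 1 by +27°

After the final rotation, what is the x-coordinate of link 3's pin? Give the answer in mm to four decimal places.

geometry: r = 47 mm, L = 275 mm, e = 0 mm; θ starts at 0°
rotate link 1 by -6°: θ ← 0° -6° = -6°
rotate link 1 by +18°: θ ← -6° +18° = 12°
rotate link 1 by -26°: θ ← 12° -26° = -14°
rotate link 1 by +69°: θ ← -14° +69° = 55°
rotate link 1 by +33°: θ ← 55° +33° = 88°
rotate link 1 by +27°: θ ← 88° +27° = 115°
crank pin P = (r cos θ, r sin θ) = (-19.863058, 42.596466)
h = r sin θ − e = 42.596466 − 0 = 42.596466
x = r cos θ + √(L² − h²) = -19.863058 + 271.680955 = 251.817896

251.8179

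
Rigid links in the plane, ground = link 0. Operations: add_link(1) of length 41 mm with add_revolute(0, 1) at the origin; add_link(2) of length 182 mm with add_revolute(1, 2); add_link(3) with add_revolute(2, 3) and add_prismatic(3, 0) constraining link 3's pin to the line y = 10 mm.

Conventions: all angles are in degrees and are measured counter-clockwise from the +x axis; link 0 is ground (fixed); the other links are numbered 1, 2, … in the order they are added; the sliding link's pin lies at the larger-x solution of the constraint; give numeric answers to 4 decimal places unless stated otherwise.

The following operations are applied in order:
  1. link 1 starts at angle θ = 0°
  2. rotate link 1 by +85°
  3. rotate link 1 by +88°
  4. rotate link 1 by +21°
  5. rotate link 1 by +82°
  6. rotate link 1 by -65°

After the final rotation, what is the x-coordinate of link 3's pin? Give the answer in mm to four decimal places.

geometry: r = 41 mm, L = 182 mm, e = 10 mm; θ starts at 0°
rotate link 1 by +85°: θ ← 0° +85° = 85°
rotate link 1 by +88°: θ ← 85° +88° = 173°
rotate link 1 by +21°: θ ← 173° +21° = 194°
rotate link 1 by +82°: θ ← 194° +82° = 276°
rotate link 1 by -65°: θ ← 276° -65° = 211°
crank pin P = (r cos θ, r sin θ) = (-35.143859, -21.116561)
h = r sin θ − e = -21.116561 − 10 = -31.116561
x = r cos θ + √(L² − h²) = -35.143859 + 179.320271 = 144.176412

144.1764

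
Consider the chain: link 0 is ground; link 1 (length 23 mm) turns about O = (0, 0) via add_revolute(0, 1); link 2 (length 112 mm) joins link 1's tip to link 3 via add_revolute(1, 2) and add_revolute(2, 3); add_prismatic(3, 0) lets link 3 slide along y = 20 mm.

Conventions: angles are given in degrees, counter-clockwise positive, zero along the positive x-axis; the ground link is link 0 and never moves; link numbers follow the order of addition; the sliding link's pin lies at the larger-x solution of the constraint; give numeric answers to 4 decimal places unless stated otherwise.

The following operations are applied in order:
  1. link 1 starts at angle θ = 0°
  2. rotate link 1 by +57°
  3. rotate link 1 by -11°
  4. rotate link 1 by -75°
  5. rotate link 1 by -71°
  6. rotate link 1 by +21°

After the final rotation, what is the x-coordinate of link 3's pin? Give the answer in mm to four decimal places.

geometry: r = 23 mm, L = 112 mm, e = 20 mm; θ starts at 0°
rotate link 1 by +57°: θ ← 0° +57° = 57°
rotate link 1 by -11°: θ ← 57° -11° = 46°
rotate link 1 by -75°: θ ← 46° -75° = -29°
rotate link 1 by -71°: θ ← -29° -71° = -100°
rotate link 1 by +21°: θ ← -100° +21° = -79°
crank pin P = (r cos θ, r sin θ) = (4.388607, -22.577425)
h = r sin θ − e = -22.577425 − 20 = -42.577425
x = r cos θ + √(L² − h²) = 4.388607 + 103.591326 = 107.979933

107.9799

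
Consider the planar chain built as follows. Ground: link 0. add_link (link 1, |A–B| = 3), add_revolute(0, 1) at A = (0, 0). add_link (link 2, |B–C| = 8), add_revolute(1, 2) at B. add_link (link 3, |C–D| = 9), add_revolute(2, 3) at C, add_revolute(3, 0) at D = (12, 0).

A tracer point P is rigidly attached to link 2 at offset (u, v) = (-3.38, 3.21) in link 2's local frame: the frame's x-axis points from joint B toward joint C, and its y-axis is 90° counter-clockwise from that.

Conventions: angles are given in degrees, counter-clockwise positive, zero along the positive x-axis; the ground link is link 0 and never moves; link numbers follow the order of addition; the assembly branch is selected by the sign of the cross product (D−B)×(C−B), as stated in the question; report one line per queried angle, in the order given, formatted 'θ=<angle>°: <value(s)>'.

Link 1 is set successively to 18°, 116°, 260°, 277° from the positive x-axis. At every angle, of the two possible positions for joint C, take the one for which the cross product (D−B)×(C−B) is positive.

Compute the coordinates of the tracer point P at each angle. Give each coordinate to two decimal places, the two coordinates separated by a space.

A=(0,0), D=(12.00,0)
θ=18°: B = A + 3.00·(cos18°, sin18°) = (2.8532, 0.9271)
θ=18°: |BD| = 9.1937
θ=18°: circle(B,8.00) ∩ circle(D,9.00): a=3.6723, h=7.1073
θ=18°:   candidates: C₊=(7.2234,7.6279) cross=65.343; C₋=(5.7901,-6.5144) cross=-65.343
θ=18°:   branch + wants cross > 0 → take C=(7.2234,7.6279) (cross=65.343)
θ=18°: ex = (C−B)/|BC| = (0.5463,0.8376); ey = (-0.8376,0.5463)
θ=18°: P = B + -3.38·ex + 3.21·ey = (-1.6820,-0.1505)
θ=116°: B = A + 3.00·(cos116°, sin116°) = (-1.3151, 2.6964)
θ=116°: |BD| = 13.5854
θ=116°: circle(B,8.00) ∩ circle(D,9.00): a=6.1670, h=5.0959
θ=116°:   candidates: C₊=(5.7406,6.4669) cross=69.229; C₋=(3.7178,-3.5221) cross=-69.229
θ=116°:   branch + wants cross > 0 → take C=(5.7406,6.4669) (cross=69.229)
θ=116°: ex = (C−B)/|BC| = (0.8820,0.4713); ey = (-0.4713,0.8820)
θ=116°: P = B + -3.38·ex + 3.21·ey = (-5.8091,3.9345)
θ=260°: B = A + 3.00·(cos260°, sin260°) = (-0.5209, -2.9544)
θ=260°: |BD| = 12.8648
θ=260°: circle(B,8.00) ∩ circle(D,9.00): a=5.7717, h=5.5397
θ=260°:   candidates: C₊=(3.8243,3.7626) cross=71.266; C₋=(6.3687,-7.0205) cross=-71.266
θ=260°:   branch + wants cross > 0 → take C=(3.8243,3.7626) (cross=71.266)
θ=260°: ex = (C−B)/|BC| = (0.5432,0.8396); ey = (-0.8396,0.5432)
θ=260°: P = B + -3.38·ex + 3.21·ey = (-5.0520,-4.0489)
θ=277°: B = A + 3.00·(cos277°, sin277°) = (0.3656, -2.9776)
θ=277°: |BD| = 12.0094
θ=277°: circle(B,8.00) ∩ circle(D,9.00): a=5.2969, h=5.9952
θ=277°:   candidates: C₊=(4.0107,4.1437) cross=71.999; C₋=(6.9836,-7.4723) cross=-71.999
θ=277°:   branch + wants cross > 0 → take C=(4.0107,4.1437) (cross=71.999)
θ=277°: ex = (C−B)/|BC| = (0.4556,0.8902); ey = (-0.8902,0.4556)
θ=277°: P = B + -3.38·ex + 3.21·ey = (-4.0319,-4.5238)

θ=18°: -1.68 -0.15
θ=116°: -5.81 3.93
θ=260°: -5.05 -4.05
θ=277°: -4.03 -4.52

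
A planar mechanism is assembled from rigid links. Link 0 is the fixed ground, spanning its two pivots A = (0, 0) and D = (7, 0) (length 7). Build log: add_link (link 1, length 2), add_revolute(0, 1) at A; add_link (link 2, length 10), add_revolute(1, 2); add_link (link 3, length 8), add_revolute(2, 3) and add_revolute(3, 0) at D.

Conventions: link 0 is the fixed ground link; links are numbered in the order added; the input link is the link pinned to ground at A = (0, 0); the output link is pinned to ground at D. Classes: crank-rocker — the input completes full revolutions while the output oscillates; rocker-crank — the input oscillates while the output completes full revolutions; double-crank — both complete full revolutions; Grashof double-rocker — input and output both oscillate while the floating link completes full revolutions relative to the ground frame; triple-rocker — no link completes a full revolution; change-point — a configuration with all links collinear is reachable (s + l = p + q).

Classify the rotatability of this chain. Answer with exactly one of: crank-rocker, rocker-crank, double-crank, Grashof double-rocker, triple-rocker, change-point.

lengths: ground=7, input=2, coupler=10, output=8
sorted: s=2 (shortest), l=10 (longest), p+q=15
s + l = 12 vs p + q = 15
s + l < p + q (Grashof) with shortest = input link → crank-rocker

crank-rocker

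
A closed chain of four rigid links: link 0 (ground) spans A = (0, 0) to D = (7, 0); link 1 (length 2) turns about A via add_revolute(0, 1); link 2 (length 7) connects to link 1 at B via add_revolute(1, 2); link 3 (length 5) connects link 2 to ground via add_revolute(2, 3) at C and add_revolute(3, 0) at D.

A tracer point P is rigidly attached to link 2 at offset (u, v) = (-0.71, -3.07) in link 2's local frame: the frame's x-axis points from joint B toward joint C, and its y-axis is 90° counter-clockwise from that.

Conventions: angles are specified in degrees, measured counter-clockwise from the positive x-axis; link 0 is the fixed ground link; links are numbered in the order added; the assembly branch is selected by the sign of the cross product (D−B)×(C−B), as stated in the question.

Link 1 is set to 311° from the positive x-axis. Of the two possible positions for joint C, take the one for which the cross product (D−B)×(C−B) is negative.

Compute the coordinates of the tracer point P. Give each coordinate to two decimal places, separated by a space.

A=(0,0), D=(7.00,0)
B = A + 2.00·(cos311°, sin311°) = (1.3121, -1.5094)
|BD| = 5.8848
circle(B,7.00) ∩ circle(D,5.00): a=4.9815, h=4.9177
  candidates: C₊=(4.8656,4.5216) cross=28.940; C₋=(7.3884,-4.9849) cross=-28.940
  branch - wants cross < 0 → take C=(7.3884,-4.9849) (cross=-28.940)
ex = (C−B)/|BC| = (0.8680,-0.4965); ey = (0.4965,0.8680)
P = B + -0.71·ex + -3.07·ey = (-0.8284,-3.8218)

-0.83 -3.82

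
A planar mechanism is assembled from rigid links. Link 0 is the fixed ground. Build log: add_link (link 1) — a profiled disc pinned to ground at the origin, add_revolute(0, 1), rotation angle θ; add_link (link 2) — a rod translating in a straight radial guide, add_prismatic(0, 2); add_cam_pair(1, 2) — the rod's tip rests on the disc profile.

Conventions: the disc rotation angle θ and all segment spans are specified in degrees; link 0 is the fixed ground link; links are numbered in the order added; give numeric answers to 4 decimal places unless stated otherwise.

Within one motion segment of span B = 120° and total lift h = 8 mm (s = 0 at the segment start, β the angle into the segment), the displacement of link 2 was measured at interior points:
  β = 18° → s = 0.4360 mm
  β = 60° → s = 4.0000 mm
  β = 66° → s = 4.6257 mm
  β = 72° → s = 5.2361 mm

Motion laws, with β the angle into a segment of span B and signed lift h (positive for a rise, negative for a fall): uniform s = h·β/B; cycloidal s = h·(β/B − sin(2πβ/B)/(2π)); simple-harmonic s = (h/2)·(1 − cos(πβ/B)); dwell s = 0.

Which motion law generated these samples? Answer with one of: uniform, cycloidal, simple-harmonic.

candidates at β/B = r: uniform s = h·r (linear in β); cycloidal s = h·(r − sin(2πr)/(2π)); simple-harmonic s = (h/2)(1 − cos(πr))
β=18°: printed 0.4360 | uniform 1.2000, cycloidal 0.1699, simple-harmonic 0.4360
β=60°: printed 4.0000 | uniform 4.0000, cycloidal 4.0000, simple-harmonic 4.0000
β=66°: printed 4.6257 | uniform 4.4000, cycloidal 4.7935, simple-harmonic 4.6257
β=72°: printed 5.2361 | uniform 4.8000, cycloidal 5.5484, simple-harmonic 5.2361
only one law matches every sample → simple-harmonic

simple-harmonic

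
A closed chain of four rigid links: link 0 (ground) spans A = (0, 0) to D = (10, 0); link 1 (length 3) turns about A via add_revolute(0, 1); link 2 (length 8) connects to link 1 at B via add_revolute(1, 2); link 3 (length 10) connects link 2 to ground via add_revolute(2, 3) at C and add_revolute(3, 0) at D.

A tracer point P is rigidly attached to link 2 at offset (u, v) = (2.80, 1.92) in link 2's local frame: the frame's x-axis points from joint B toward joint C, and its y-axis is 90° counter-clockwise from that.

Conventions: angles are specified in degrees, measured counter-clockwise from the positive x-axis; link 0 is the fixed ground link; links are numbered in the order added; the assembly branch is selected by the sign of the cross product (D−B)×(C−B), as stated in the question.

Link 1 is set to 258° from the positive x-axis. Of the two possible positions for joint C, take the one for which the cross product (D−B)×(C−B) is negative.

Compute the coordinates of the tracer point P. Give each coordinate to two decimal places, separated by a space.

A=(0,0), D=(10.00,0)
B = A + 3.00·(cos258°, sin258°) = (-0.6237, -2.9344)
|BD| = 11.0216
circle(B,8.00) ∩ circle(D,10.00): a=3.8776, h=6.9974
  candidates: C₊=(1.2509,4.8428) cross=77.123; C₋=(4.9770,-8.6469) cross=-77.123
  branch - wants cross < 0 → take C=(4.9770,-8.6469) (cross=-77.123)
ex = (C−B)/|BC| = (0.7001,-0.7141); ey = (0.7141,0.7001)
P = B + 2.80·ex + 1.92·ey = (2.7075,-3.5896)

2.71 -3.59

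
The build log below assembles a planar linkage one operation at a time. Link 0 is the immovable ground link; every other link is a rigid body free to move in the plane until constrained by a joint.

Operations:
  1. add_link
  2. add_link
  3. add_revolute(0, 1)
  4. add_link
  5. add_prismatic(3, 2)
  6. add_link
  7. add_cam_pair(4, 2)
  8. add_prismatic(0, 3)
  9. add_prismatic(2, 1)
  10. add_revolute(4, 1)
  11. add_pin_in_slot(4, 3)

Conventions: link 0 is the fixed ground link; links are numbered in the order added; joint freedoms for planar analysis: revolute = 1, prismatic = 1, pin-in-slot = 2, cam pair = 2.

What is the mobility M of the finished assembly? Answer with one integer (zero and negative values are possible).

(L,J1,J2)=(1,0,0); link0 fixed
link1: (2,0,0)
link2: (3,0,0)
R 0-1 [J1]: (3,1,0)
link3: (4,1,0)
P 3-2 [J1]: (4,2,0)
link4: (5,2,0)
C 4-2 [J2]: (5,2,1)
P 0-3 [J1]: (5,3,1)
P 2-1 [J1]: (5,4,1)
R 4-1 [J1]: (5,5,1)
PS 4-3 [J2]: (5,5,2)
Grübler: 3·4 − 2·5 − 2 = 0

M = 0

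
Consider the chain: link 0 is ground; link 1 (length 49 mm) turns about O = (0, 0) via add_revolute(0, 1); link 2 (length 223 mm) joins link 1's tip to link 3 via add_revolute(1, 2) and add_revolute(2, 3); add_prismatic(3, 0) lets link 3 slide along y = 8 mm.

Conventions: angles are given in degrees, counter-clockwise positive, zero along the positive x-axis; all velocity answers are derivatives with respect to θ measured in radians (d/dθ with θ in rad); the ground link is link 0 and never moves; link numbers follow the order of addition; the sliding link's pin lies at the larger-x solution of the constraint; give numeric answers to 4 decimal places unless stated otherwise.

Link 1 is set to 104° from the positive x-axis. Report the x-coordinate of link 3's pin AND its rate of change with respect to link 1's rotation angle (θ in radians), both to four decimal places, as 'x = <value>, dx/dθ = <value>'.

geometry: r = 49 mm, L = 223 mm, e = 8 mm
crank pin P = (r cos θ, r sin θ) = (-11.854173, 47.544491)
h = r sin θ − e = 47.544491 − 8 = 39.544491
x = r cos θ + √(L² − h²) = -11.854173 + 219.465791 = 207.611618
dx/dθ = −r sin θ − h·r cos θ/√(L² − h²) (θ in radians; h = 39.544491) = -45.408544

x = 207.6116, dx/dθ = -45.4085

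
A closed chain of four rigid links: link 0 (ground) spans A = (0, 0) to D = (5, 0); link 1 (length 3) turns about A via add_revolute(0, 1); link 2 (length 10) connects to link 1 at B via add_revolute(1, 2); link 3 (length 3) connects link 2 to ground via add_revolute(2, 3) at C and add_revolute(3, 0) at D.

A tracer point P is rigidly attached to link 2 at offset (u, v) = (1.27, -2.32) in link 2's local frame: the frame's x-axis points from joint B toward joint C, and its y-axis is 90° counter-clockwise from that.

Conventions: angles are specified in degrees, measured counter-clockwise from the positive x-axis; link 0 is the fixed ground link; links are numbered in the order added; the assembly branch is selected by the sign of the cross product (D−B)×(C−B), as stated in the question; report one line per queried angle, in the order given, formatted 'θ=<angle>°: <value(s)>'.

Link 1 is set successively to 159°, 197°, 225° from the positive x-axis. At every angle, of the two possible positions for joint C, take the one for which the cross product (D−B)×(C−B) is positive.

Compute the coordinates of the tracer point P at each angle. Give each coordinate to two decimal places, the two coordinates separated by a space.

A=(0,0), D=(5.00,0)
θ=159°: B = A + 3.00·(cos159°, sin159°) = (-2.8007, 1.0751)
θ=159°: |BD| = 7.8745
θ=159°: circle(B,10.00) ∩ circle(D,3.00): a=9.7154, h=2.3688
θ=159°:   candidates: C₊=(7.1471,2.0952) cross=18.653; C₋=(6.5003,-2.5979) cross=-18.653
θ=159°:   branch + wants cross > 0 → take C=(7.1471,2.0952) (cross=18.653)
θ=159°: ex = (C−B)/|BC| = (0.9948,0.1020); ey = (-0.1020,0.9948)
θ=159°: P = B + 1.27·ex + -2.32·ey = (-1.3007,-1.1032)
θ=197°: B = A + 3.00·(cos197°, sin197°) = (-2.8689, -0.8771)
θ=197°: |BD| = 7.9176
θ=197°: circle(B,10.00) ∩ circle(D,3.00): a=9.7055, h=2.4091
θ=197°:   candidates: C₊=(6.5100,2.5923) cross=19.074; C₋=(7.0437,-2.1962) cross=-19.074
θ=197°:   branch + wants cross > 0 → take C=(6.5100,2.5923) (cross=19.074)
θ=197°: ex = (C−B)/|BC| = (0.9379,0.3469); ey = (-0.3469,0.9379)
θ=197°: P = B + 1.27·ex + -2.32·ey = (-0.8729,-2.6124)
θ=225°: B = A + 3.00·(cos225°, sin225°) = (-2.1213, -2.1213)
θ=225°: |BD| = 7.4306
θ=225°: circle(B,10.00) ∩ circle(D,3.00): a=9.8386, h=1.7892
θ=225°:   candidates: C₊=(6.7971,2.4022) cross=13.295; C₋=(7.8186,-1.0272) cross=-13.295
θ=225°:   branch + wants cross > 0 → take C=(6.7971,2.4022) (cross=13.295)
θ=225°: ex = (C−B)/|BC| = (0.8918,0.4524); ey = (-0.4524,0.8918)
θ=225°: P = B + 1.27·ex + -2.32·ey = (0.0608,-3.6159)

θ=159°: -1.30 -1.10
θ=197°: -0.87 -2.61
θ=225°: 0.06 -3.62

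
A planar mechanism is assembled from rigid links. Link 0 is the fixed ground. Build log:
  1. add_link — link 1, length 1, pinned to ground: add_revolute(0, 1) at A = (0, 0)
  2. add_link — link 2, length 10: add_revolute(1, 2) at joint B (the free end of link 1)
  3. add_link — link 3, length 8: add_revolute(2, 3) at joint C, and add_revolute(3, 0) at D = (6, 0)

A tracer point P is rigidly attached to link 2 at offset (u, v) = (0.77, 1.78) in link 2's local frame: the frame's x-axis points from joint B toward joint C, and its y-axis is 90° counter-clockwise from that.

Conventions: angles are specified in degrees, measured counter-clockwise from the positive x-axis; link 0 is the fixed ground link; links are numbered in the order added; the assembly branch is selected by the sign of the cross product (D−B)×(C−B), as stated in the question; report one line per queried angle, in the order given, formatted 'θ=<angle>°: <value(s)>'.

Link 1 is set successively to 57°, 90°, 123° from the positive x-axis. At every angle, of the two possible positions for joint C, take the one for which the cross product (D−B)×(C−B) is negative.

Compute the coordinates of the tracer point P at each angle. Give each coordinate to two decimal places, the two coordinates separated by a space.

A=(0,0), D=(6.00,0)
θ=57°: B = A + 1.00·(cos57°, sin57°) = (0.5446, 0.8387)
θ=57°: |BD| = 5.5195
θ=57°: circle(B,10.00) ∩ circle(D,8.00): a=6.0209, h=7.9843
θ=57°:   candidates: C₊=(7.7088,7.8154) cross=44.069; C₋=(5.2825,-7.9678) cross=-44.069
θ=57°:   branch - wants cross < 0 → take C=(5.2825,-7.9678) (cross=-44.069)
θ=57°: ex = (C−B)/|BC| = (0.4738,-0.8806); ey = (0.8806,0.4738)
θ=57°: P = B + 0.77·ex + 1.78·ey = (2.4770,1.0039)
θ=90°: B = A + 1.00·(cos90°, sin90°) = (0.0000, 1.0000)
θ=90°: |BD| = 6.0828
θ=90°: circle(B,10.00) ∩ circle(D,8.00): a=6.0006, h=7.9996
θ=90°:   candidates: C₊=(7.2340,7.9042) cross=48.660; C₋=(4.6038,-7.8772) cross=-48.660
θ=90°:   branch - wants cross < 0 → take C=(4.6038,-7.8772) (cross=-48.660)
θ=90°: ex = (C−B)/|BC| = (0.4604,-0.8877); ey = (0.8877,0.4604)
θ=90°: P = B + 0.77·ex + 1.78·ey = (1.9346,1.1359)
θ=123°: B = A + 1.00·(cos123°, sin123°) = (-0.5446, 0.8387)
θ=123°: |BD| = 6.5982
θ=123°: circle(B,10.00) ∩ circle(D,8.00): a=6.0271, h=7.9796
θ=123°:   candidates: C₊=(6.4478,7.9875) cross=52.651; C₋=(4.4193,-7.8423) cross=-52.651
θ=123°:   branch - wants cross < 0 → take C=(4.4193,-7.8423) (cross=-52.651)
θ=123°: ex = (C−B)/|BC| = (0.4964,-0.8681); ey = (0.8681,0.4964)
θ=123°: P = B + 0.77·ex + 1.78·ey = (1.3828,1.0538)

θ=57°: 2.48 1.00
θ=90°: 1.93 1.14
θ=123°: 1.38 1.05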